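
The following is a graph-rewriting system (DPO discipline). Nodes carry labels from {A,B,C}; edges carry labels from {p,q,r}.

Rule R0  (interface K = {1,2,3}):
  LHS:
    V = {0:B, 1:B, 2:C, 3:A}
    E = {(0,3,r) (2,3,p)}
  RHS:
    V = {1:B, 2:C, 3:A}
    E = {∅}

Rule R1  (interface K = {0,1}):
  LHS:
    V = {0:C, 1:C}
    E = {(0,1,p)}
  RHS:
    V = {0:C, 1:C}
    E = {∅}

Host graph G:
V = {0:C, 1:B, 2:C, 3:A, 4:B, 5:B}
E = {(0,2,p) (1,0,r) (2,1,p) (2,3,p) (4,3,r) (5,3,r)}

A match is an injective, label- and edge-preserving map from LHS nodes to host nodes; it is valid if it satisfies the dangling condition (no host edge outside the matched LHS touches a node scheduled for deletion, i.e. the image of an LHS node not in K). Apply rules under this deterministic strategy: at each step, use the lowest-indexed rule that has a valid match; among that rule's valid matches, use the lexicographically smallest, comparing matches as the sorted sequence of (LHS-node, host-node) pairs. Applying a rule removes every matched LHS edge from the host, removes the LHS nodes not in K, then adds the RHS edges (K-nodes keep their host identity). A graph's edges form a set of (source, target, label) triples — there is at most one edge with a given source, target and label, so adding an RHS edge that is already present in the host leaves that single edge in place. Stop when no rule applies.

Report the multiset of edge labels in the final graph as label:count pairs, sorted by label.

Answer: p:1 r:2

Derivation:
initial: |V|=6 |E|=6  E = 0-p->2 1-r->0 2-p->1 2-p->3 4-r->3 5-r->3
step 1: apply R0 at {0↦4, 1↦1, 2↦2, 3↦3}  → |V|=5 |E|=4  E = 0-p->2 1-r->0 2-p->1 5-r->3
step 2: apply R1 at {0↦0, 1↦2}  → |V|=5 |E|=3  E = 1-r->0 2-p->1 5-r->3
halt: no rule applies after step 2
NF edges: [(1, 0, 'r'), (2, 1, 'p'), (5, 3, 'r')]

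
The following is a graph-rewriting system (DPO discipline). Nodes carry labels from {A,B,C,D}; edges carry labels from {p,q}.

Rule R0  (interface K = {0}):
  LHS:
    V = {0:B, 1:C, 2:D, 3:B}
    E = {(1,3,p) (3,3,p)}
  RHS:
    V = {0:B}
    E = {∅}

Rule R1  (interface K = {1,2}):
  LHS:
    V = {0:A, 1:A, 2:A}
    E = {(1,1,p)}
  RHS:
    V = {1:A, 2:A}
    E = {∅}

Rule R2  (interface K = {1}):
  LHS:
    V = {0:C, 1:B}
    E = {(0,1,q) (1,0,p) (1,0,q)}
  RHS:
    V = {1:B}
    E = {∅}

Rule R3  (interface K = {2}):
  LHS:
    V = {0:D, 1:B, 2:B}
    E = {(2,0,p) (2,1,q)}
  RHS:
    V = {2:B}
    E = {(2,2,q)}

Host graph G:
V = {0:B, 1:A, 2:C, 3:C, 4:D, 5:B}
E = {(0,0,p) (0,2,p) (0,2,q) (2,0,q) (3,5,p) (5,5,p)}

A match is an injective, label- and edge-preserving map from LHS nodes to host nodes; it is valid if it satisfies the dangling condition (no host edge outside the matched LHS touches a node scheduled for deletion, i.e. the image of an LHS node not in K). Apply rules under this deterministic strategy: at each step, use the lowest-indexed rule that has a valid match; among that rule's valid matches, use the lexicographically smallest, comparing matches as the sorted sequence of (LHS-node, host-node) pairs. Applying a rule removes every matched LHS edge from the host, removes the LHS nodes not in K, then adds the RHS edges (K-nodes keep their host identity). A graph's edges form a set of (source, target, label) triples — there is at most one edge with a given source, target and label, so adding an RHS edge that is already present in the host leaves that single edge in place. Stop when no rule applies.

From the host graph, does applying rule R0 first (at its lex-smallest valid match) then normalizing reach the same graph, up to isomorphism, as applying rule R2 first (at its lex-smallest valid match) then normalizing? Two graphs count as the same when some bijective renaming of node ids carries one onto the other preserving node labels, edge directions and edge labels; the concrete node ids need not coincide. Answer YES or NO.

Answer: YES

Steps:
branch R0-first: apply at {0↦0, 1↦3, 2↦4, 3↦5} → |E|=4, then 1 more step(s) → NF |V|=2 |E|=1 V={0:B, 1:A} E=0-p->0
branch R2-first: apply at {0↦2, 1↦0} → |E|=3, then 1 more step(s) → NF |V|=2 |E|=1 V={0:B, 1:A} E=0-p->0
graphs isomorphic (equal up to label-preserving node renaming)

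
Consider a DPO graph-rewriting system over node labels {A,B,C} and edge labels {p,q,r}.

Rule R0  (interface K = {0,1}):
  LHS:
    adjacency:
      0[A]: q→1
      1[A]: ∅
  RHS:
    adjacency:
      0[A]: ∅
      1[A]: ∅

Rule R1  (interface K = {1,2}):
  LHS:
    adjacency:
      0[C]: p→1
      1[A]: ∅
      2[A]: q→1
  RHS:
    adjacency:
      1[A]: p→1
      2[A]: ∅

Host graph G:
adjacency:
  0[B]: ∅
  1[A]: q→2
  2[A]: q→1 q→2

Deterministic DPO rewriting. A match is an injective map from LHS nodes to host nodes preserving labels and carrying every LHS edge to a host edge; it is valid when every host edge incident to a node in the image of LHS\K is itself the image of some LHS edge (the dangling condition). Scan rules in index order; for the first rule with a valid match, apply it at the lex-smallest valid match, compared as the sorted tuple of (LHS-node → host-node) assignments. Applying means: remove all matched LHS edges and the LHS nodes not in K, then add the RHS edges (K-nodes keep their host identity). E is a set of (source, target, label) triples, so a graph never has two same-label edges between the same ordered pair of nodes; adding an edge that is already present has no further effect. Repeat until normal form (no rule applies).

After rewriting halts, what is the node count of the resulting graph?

Answer: 3

Derivation:
initial: |V|=3 |E|=3  E = 1-q->2 2-q->1 2-q->2
step 1: apply R0 at {0↦1, 1↦2}  → |V|=3 |E|=2  E = 2-q->1 2-q->2
step 2: apply R0 at {0↦2, 1↦1}  → |V|=3 |E|=1  E = 2-q->2
final graph: no rule applies after step 2
NF nodes: {0:B, 1:A, 2:A}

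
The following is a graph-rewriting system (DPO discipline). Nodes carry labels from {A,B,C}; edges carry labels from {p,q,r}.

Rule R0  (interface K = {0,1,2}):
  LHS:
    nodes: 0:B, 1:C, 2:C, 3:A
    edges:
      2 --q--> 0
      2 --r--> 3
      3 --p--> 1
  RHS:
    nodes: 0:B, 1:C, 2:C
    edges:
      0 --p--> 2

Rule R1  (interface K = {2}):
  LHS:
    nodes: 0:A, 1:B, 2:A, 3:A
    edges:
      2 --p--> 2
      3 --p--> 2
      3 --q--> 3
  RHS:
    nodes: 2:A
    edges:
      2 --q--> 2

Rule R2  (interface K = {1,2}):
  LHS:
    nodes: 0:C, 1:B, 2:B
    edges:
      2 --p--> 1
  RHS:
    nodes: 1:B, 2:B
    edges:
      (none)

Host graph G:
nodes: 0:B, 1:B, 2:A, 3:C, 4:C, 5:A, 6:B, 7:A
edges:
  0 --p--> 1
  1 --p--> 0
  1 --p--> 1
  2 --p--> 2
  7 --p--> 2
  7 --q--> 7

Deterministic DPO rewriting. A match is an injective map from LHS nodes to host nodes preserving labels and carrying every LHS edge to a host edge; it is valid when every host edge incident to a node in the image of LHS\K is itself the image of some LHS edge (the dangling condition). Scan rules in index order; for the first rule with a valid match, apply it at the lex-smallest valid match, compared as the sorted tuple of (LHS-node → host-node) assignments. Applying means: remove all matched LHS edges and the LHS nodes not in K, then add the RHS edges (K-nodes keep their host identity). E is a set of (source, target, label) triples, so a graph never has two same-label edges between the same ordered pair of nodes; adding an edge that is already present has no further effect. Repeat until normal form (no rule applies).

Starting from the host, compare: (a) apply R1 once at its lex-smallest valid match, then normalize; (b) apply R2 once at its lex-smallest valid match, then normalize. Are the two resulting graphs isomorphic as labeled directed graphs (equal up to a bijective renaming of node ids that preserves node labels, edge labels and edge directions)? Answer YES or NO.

Answer: YES

Rewrite trace:
branch R1-first: apply at {0↦5, 1↦6, 2↦2, 3↦7} → |E|=4, then 2 more step(s) → NF |V|=3 |E|=2 V={0:B, 1:B, 2:A} E=1-p->1 2-q->2
branch R2-first: apply at {0↦3, 1↦0, 2↦1} → |E|=5, then 2 more step(s) → NF |V|=3 |E|=2 V={0:B, 1:B, 2:A} E=1-p->1 2-q->2
graphs isomorphic (equal up to label-preserving node renaming)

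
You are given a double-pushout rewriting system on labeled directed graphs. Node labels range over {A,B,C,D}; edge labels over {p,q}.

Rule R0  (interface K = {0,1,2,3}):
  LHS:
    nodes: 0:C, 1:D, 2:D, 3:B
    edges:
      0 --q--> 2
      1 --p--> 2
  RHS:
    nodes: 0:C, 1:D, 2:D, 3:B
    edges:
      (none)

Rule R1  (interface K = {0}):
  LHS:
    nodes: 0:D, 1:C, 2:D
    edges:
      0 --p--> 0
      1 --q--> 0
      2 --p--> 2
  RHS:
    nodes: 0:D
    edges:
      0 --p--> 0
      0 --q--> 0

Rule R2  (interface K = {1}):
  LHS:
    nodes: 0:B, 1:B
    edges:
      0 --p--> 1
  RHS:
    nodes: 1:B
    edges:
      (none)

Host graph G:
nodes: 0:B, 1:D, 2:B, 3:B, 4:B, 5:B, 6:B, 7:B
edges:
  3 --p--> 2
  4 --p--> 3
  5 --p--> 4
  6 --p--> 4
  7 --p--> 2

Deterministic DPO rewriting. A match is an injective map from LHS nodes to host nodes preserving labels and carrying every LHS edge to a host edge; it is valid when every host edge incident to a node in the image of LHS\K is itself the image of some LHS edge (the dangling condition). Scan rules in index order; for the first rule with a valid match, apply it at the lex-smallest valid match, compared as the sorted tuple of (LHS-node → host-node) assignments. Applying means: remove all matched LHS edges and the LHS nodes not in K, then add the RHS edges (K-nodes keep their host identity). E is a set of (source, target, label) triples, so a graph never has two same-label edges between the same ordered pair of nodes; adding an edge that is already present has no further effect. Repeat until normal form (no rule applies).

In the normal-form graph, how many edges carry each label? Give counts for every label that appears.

initial: |V|=8 |E|=5  E = 3-p->2 4-p->3 5-p->4 6-p->4 7-p->2
step 1: apply R2 at {0↦5, 1↦4}  → |V|=7 |E|=4  E = 3-p->2 4-p->3 6-p->4 7-p->2
step 2: apply R2 at {0↦6, 1↦4}  → |V|=6 |E|=3  E = 3-p->2 4-p->3 7-p->2
step 3: apply R2 at {0↦4, 1↦3}  → |V|=5 |E|=2  E = 3-p->2 7-p->2
step 4: apply R2 at {0↦3, 1↦2}  → |V|=4 |E|=1  E = 7-p->2
step 5: apply R2 at {0↦7, 1↦2}  → |V|=3 |E|=0  E = ∅
halt: no rule applies after step 5
NF edges: []

Answer: (no edges)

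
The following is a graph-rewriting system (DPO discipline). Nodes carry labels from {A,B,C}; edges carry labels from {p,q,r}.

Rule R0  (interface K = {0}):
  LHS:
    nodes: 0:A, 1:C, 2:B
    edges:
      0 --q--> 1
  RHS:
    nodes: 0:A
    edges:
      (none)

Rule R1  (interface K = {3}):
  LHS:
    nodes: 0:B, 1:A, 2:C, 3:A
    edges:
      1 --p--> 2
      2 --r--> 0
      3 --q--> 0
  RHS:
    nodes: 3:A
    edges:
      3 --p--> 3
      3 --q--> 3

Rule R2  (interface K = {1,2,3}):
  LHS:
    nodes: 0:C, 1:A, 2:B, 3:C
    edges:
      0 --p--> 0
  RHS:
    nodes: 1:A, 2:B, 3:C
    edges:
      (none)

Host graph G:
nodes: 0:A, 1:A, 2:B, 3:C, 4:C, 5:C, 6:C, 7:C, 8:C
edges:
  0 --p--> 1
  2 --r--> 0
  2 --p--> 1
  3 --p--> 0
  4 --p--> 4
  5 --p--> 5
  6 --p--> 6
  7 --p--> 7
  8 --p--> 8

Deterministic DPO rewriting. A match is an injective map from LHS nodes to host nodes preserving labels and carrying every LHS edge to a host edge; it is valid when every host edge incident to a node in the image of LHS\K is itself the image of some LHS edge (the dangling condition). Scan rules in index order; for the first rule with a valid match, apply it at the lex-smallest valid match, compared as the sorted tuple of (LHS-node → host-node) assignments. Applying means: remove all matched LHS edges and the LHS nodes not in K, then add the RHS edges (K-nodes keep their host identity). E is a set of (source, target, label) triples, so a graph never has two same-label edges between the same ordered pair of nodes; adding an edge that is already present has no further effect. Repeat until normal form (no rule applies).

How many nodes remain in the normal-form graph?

start.  V:9 E:9  edges: 0-p->1 2-r->0 2-p->1 3-p->0 4-p->4 5-p->5 6-p->6 7-p->7 8-p->8
1. fire R2 via {0↦4, 1↦0, 2↦2, 3↦3}  →  V:8 E:8  edges: 0-p->1 2-r->0 2-p->1 3-p->0 5-p->5 6-p->6 7-p->7 8-p->8
2. fire R2 via {0↦5, 1↦0, 2↦2, 3↦3}  →  V:7 E:7  edges: 0-p->1 2-r->0 2-p->1 3-p->0 6-p->6 7-p->7 8-p->8
3. fire R2 via {0↦6, 1↦0, 2↦2, 3↦3}  →  V:6 E:6  edges: 0-p->1 2-r->0 2-p->1 3-p->0 7-p->7 8-p->8
4. fire R2 via {0↦7, 1↦0, 2↦2, 3↦3}  →  V:5 E:5  edges: 0-p->1 2-r->0 2-p->1 3-p->0 8-p->8
5. fire R2 via {0↦8, 1↦0, 2↦2, 3↦3}  →  V:4 E:4  edges: 0-p->1 2-r->0 2-p->1 3-p->0
normal form: no rule applies after step 5
NF nodes: {0:A, 1:A, 2:B, 3:C}

Answer: 4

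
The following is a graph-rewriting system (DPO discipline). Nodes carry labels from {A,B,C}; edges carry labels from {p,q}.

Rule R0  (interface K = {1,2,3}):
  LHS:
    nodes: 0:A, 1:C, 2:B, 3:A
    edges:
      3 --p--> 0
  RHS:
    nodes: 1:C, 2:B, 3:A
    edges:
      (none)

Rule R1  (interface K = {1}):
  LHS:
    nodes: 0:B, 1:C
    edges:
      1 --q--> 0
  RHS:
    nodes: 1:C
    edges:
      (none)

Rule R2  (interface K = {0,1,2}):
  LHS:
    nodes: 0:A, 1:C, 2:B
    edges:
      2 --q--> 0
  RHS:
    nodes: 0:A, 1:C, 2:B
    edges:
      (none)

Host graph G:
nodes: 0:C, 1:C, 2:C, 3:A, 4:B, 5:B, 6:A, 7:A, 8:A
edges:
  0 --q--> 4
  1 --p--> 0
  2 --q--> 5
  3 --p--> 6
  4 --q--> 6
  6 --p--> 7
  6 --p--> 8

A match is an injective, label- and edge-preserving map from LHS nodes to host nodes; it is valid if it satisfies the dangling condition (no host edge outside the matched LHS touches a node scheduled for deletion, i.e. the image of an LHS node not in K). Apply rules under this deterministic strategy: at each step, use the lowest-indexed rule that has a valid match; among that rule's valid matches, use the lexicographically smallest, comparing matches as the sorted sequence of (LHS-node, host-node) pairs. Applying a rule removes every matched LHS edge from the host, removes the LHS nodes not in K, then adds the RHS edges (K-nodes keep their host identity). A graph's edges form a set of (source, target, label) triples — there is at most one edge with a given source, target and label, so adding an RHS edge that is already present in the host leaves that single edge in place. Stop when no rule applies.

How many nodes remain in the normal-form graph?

Answer: 4

Steps:
[0] host  ⇒  9 nodes, 7 edges  {0-q->4 1-p->0 2-q->5 3-p->6 4-q->6 6-p->7 6-p->8}
[1] R0 @ {0↦7, 1↦0, 2↦4, 3↦6}  ⇒  8 nodes, 6 edges  {0-q->4 1-p->0 2-q->5 3-p->6 4-q->6 6-p->8}
[2] R0 @ {0↦8, 1↦0, 2↦4, 3↦6}  ⇒  7 nodes, 5 edges  {0-q->4 1-p->0 2-q->5 3-p->6 4-q->6}
[3] R1 @ {0↦5, 1↦2}  ⇒  6 nodes, 4 edges  {0-q->4 1-p->0 3-p->6 4-q->6}
[4] R2 @ {0↦6, 1↦0, 2↦4}  ⇒  6 nodes, 3 edges  {0-q->4 1-p->0 3-p->6}
[5] R0 @ {0↦6, 1↦0, 2↦4, 3↦3}  ⇒  5 nodes, 2 edges  {0-q->4 1-p->0}
[6] R1 @ {0↦4, 1↦0}  ⇒  4 nodes, 1 edges  {1-p->0}
final graph: no rule applies after step 6
NF nodes: {0:C, 1:C, 2:C, 3:A}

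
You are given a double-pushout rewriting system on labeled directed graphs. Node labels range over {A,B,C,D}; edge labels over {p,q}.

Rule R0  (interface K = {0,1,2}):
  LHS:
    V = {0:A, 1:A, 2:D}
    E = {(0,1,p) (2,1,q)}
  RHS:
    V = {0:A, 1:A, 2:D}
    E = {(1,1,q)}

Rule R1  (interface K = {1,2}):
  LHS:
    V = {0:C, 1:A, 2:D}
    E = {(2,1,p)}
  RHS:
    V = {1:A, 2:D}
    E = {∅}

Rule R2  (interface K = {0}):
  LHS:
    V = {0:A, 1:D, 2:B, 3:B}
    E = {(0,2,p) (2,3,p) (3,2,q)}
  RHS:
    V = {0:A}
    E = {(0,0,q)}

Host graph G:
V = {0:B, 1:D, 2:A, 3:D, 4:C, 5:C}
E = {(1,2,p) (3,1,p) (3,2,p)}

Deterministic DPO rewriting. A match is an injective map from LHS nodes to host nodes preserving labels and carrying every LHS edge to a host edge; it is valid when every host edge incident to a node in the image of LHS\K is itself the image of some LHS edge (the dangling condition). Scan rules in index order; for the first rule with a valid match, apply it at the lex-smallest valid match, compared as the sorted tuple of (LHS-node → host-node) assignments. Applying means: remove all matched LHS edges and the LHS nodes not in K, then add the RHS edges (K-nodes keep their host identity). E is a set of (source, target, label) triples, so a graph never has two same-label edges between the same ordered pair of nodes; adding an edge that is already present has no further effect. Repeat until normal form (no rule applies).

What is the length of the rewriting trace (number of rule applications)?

Answer: 2

Derivation:
[0] host  ⇒  6 nodes, 3 edges  {1-p->2 3-p->1 3-p->2}
[1] R1 @ {0↦4, 1↦2, 2↦1}  ⇒  5 nodes, 2 edges  {3-p->1 3-p->2}
[2] R1 @ {0↦5, 1↦2, 2↦3}  ⇒  4 nodes, 1 edges  {3-p->1}
halt: no rule applies after step 2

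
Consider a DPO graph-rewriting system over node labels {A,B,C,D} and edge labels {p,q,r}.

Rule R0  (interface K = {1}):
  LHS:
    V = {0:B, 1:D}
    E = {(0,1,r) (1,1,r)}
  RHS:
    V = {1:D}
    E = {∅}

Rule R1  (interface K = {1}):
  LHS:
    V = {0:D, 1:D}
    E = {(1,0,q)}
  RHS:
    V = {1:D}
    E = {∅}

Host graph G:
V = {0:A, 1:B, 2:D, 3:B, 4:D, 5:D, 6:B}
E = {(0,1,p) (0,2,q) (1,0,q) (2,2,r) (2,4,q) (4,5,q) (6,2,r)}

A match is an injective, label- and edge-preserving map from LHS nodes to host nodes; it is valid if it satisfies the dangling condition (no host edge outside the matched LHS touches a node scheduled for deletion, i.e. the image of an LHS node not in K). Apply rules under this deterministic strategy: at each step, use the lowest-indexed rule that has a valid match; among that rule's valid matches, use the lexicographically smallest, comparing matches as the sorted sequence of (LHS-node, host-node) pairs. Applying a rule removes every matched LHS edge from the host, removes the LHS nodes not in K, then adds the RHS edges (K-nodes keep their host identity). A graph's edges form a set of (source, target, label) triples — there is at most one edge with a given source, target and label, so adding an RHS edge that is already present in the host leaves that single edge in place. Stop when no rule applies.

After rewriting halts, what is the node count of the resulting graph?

initial: |V|=7 |E|=7  E = 0-p->1 0-q->2 1-q->0 2-r->2 2-q->4 4-q->5 6-r->2
step 1: apply R0 at {0↦6, 1↦2}  → |V|=6 |E|=5  E = 0-p->1 0-q->2 1-q->0 2-q->4 4-q->5
step 2: apply R1 at {0↦5, 1↦4}  → |V|=5 |E|=4  E = 0-p->1 0-q->2 1-q->0 2-q->4
step 3: apply R1 at {0↦4, 1↦2}  → |V|=4 |E|=3  E = 0-p->1 0-q->2 1-q->0
normal form: no rule applies after step 3
NF nodes: {0:A, 1:B, 2:D, 3:B}

Answer: 4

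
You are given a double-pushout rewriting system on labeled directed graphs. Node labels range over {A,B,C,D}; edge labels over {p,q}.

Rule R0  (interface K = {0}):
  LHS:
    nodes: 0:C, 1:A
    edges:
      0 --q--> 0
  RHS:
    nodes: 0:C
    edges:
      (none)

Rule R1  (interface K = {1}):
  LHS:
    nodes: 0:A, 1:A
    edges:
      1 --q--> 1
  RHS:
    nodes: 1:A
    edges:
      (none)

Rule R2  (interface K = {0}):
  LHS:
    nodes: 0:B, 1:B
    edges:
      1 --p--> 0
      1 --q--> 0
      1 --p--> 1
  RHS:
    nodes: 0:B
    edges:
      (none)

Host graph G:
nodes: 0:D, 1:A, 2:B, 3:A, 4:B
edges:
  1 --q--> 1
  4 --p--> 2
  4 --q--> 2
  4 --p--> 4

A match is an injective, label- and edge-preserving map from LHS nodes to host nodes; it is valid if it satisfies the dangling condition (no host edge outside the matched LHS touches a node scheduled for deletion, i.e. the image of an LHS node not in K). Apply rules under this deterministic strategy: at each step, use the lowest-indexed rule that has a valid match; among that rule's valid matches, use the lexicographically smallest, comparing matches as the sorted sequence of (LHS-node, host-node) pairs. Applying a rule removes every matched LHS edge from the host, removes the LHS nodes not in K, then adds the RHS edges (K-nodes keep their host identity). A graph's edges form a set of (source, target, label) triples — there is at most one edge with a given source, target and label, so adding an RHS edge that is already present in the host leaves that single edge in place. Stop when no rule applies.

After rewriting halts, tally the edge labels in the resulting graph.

Answer: (no edges)

Derivation:
[0] host  ⇒  5 nodes, 4 edges  {1-q->1 4-p->2 4-q->2 4-p->4}
[1] R1 @ {0↦3, 1↦1}  ⇒  4 nodes, 3 edges  {4-p->2 4-q->2 4-p->4}
[2] R2 @ {0↦2, 1↦4}  ⇒  3 nodes, 0 edges  {∅}
final graph: no rule applies after step 2
NF edges: []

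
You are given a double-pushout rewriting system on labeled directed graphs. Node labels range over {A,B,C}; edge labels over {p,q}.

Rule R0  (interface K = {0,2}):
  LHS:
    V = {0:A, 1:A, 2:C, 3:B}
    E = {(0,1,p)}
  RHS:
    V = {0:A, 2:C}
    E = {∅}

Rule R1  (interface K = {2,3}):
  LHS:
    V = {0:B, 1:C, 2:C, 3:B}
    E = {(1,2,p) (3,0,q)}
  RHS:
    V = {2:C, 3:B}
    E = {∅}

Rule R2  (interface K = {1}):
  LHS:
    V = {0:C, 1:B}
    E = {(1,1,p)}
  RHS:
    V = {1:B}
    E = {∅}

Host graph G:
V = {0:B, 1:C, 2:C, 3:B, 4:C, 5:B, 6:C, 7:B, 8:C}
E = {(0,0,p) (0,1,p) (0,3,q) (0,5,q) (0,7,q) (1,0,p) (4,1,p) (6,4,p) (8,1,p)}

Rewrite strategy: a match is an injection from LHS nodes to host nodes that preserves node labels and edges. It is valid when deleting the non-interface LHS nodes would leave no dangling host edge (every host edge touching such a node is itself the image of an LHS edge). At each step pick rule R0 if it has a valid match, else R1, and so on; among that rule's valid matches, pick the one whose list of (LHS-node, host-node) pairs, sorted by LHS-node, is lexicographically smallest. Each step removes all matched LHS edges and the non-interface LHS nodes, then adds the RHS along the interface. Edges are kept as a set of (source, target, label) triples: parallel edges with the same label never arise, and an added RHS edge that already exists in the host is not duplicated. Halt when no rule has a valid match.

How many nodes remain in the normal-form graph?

Answer: 2

Steps:
start.  V:9 E:9  edges: 0-p->0 0-p->1 0-q->3 0-q->5 0-q->7 1-p->0 4-p->1 6-p->4 8-p->1
1. fire R1 via {0↦3, 1↦6, 2↦4, 3↦0}  →  V:7 E:7  edges: 0-p->0 0-p->1 0-q->5 0-q->7 1-p->0 4-p->1 8-p->1
2. fire R1 via {0↦5, 1↦4, 2↦1, 3↦0}  →  V:5 E:5  edges: 0-p->0 0-p->1 0-q->7 1-p->0 8-p->1
3. fire R1 via {0↦7, 1↦8, 2↦1, 3↦0}  →  V:3 E:3  edges: 0-p->0 0-p->1 1-p->0
4. fire R2 via {0↦2, 1↦0}  →  V:2 E:2  edges: 0-p->1 1-p->0
final graph: no rule applies after step 4
NF nodes: {0:B, 1:C}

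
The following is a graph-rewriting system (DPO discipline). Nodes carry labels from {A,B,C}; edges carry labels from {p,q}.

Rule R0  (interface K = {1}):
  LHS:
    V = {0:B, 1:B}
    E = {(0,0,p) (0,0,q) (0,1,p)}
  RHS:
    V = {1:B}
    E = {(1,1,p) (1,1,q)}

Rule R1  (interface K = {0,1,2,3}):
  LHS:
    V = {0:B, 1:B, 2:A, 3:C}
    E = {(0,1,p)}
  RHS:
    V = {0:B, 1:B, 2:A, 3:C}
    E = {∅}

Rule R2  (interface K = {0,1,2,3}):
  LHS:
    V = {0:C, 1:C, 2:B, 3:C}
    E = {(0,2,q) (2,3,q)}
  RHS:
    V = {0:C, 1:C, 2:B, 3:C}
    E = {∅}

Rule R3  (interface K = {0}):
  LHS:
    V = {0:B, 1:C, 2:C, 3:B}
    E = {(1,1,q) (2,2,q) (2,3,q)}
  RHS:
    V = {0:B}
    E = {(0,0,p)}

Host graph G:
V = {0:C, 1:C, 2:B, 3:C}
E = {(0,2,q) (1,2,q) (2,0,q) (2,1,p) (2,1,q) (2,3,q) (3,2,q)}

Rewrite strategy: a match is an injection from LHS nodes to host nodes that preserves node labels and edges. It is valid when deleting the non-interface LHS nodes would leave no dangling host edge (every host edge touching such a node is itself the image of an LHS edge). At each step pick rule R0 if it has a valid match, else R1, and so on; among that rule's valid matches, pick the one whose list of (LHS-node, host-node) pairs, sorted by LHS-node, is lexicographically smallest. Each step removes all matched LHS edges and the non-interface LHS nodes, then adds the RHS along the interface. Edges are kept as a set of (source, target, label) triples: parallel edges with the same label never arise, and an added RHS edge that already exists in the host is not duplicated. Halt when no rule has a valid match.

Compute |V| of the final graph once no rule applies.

Answer: 4

Steps:
[0] host  ⇒  4 nodes, 7 edges  {0-q->2 1-q->2 2-q->0 2-p->1 2-q->1 2-q->3 3-q->2}
[1] R2 @ {0↦0, 1↦1, 2↦2, 3↦3}  ⇒  4 nodes, 5 edges  {1-q->2 2-q->0 2-p->1 2-q->1 3-q->2}
[2] R2 @ {0↦1, 1↦3, 2↦2, 3↦0}  ⇒  4 nodes, 3 edges  {2-p->1 2-q->1 3-q->2}
[3] R2 @ {0↦3, 1↦0, 2↦2, 3↦1}  ⇒  4 nodes, 1 edges  {2-p->1}
final graph: no rule applies after step 3
NF nodes: {0:C, 1:C, 2:B, 3:C}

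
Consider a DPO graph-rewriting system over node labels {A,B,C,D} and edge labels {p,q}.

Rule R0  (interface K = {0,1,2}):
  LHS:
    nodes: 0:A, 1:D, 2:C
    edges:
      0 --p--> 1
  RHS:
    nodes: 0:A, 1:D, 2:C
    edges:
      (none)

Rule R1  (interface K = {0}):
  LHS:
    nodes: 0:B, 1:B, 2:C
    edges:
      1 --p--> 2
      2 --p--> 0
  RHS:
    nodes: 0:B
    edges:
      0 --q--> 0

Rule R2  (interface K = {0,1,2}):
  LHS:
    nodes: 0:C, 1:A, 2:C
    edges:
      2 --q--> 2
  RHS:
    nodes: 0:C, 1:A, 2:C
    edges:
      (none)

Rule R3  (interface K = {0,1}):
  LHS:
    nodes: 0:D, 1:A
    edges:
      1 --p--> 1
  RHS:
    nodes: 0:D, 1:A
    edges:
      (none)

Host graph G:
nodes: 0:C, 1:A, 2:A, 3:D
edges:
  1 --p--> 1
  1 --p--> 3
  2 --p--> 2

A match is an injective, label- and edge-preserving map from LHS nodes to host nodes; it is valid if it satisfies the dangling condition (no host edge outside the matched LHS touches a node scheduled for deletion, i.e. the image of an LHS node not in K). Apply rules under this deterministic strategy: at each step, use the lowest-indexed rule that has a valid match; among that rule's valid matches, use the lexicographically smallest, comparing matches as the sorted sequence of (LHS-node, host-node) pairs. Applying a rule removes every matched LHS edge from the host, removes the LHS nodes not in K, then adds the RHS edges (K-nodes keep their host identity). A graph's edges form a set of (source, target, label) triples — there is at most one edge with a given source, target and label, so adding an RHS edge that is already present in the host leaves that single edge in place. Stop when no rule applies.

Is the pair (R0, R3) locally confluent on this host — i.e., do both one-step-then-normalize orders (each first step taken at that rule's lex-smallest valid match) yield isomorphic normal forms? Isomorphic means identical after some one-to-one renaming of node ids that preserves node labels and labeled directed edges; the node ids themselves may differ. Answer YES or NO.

Answer: YES

Rewrite trace:
branch R0-first: apply at {0↦1, 1↦3, 2↦0} → |E|=2, then 2 more step(s) → NF |V|=4 |E|=0 V={0:C, 1:A, 2:A, 3:D} E=∅
branch R3-first: apply at {0↦3, 1↦1} → |E|=2, then 2 more step(s) → NF |V|=4 |E|=0 V={0:C, 1:A, 2:A, 3:D} E=∅
graphs isomorphic (equal up to label-preserving node renaming)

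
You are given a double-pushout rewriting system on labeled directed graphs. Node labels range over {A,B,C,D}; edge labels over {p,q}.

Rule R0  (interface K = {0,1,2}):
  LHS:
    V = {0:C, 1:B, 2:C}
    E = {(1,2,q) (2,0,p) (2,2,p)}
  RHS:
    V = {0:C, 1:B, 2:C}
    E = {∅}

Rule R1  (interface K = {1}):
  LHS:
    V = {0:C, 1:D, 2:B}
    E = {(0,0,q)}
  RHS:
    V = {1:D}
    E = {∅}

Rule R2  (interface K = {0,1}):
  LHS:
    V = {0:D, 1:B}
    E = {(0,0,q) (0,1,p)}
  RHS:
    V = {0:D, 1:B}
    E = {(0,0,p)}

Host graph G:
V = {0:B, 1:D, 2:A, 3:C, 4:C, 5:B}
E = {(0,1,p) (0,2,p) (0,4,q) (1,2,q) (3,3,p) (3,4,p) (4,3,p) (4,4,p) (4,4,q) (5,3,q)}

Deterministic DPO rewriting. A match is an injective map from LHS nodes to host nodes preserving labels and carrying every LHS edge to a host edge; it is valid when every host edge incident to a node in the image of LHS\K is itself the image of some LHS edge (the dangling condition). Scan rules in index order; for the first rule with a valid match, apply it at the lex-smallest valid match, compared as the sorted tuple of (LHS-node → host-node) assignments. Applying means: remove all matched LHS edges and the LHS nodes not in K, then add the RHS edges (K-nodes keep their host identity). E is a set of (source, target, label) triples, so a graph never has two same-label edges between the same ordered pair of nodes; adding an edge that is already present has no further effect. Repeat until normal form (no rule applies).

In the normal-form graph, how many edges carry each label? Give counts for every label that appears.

start.  V:6 E:10  edges: 0-p->1 0-p->2 0-q->4 1-q->2 3-p->3 3-p->4 4-p->3 4-p->4 4-q->4 5-q->3
1. fire R0 via {0↦3, 1↦0, 2↦4}  →  V:6 E:7  edges: 0-p->1 0-p->2 1-q->2 3-p->3 3-p->4 4-q->4 5-q->3
2. fire R0 via {0↦4, 1↦5, 2↦3}  →  V:6 E:4  edges: 0-p->1 0-p->2 1-q->2 4-q->4
3. fire R1 via {0↦4, 1↦1, 2↦5}  →  V:4 E:3  edges: 0-p->1 0-p->2 1-q->2
normal form: no rule applies after step 3
NF edges: [(0, 1, 'p'), (0, 2, 'p'), (1, 2, 'q')]

Answer: p:2 q:1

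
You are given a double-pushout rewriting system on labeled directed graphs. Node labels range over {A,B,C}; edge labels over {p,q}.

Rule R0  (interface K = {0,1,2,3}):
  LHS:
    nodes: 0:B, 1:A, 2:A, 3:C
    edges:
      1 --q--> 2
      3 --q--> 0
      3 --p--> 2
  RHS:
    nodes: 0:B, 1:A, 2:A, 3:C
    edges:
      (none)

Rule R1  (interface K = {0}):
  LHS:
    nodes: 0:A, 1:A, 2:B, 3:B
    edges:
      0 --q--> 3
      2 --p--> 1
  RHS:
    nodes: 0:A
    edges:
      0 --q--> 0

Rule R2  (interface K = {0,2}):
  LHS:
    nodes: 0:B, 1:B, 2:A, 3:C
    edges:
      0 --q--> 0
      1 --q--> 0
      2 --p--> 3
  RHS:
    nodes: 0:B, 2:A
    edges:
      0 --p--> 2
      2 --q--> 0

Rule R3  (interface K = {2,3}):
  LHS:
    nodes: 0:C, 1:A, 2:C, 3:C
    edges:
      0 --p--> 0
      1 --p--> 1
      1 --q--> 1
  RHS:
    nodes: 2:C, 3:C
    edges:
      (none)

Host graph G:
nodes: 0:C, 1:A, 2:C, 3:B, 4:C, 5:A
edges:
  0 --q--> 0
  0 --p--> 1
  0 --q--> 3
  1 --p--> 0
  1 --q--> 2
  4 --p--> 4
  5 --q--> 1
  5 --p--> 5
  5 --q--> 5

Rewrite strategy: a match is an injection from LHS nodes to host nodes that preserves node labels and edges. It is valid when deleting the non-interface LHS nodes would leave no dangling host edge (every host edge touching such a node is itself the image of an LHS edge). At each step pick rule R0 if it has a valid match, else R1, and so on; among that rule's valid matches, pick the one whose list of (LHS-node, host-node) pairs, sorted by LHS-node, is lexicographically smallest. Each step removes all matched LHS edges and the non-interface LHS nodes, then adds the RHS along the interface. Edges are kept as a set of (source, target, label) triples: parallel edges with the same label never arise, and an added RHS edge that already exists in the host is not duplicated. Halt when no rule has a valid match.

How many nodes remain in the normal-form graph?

[0] host  ⇒  6 nodes, 9 edges  {0-q->0 0-p->1 0-q->3 1-p->0 1-q->2 4-p->4 5-q->1 5-p->5 5-q->5}
[1] R0 @ {0↦3, 1↦5, 2↦1, 3↦0}  ⇒  6 nodes, 6 edges  {0-q->0 1-p->0 1-q->2 4-p->4 5-p->5 5-q->5}
[2] R3 @ {0↦4, 1↦5, 2↦0, 3↦2}  ⇒  4 nodes, 3 edges  {0-q->0 1-p->0 1-q->2}
normal form: no rule applies after step 2
NF nodes: {0:C, 1:A, 2:C, 3:B}

Answer: 4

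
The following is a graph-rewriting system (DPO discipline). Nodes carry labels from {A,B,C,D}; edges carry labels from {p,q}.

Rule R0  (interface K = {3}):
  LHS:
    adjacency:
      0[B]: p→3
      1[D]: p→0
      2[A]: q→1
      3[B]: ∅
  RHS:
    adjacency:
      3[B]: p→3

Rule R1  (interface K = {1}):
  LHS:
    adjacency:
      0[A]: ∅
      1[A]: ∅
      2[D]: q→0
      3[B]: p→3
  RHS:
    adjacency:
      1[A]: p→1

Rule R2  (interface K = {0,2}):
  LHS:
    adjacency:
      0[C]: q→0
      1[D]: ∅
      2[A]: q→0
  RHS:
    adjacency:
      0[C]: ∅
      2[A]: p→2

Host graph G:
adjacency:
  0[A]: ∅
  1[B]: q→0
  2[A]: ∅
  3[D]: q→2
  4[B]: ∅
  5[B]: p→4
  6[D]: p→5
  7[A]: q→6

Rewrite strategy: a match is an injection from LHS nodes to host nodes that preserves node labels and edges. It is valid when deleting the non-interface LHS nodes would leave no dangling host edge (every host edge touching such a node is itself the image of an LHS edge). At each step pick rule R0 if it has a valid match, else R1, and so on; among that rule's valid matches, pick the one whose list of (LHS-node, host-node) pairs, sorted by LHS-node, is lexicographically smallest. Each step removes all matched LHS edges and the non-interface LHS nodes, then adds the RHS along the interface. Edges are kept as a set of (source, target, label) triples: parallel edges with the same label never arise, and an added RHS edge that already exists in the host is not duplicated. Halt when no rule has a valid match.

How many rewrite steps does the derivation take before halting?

start.  V:8 E:5  edges: 1-q->0 3-q->2 5-p->4 6-p->5 7-q->6
1. fire R0 via {0↦5, 1↦6, 2↦7, 3↦4}  →  V:5 E:3  edges: 1-q->0 3-q->2 4-p->4
2. fire R1 via {0↦2, 1↦0, 2↦3, 3↦4}  →  V:2 E:2  edges: 0-p->0 1-q->0
normal form: no rule applies after step 2

Answer: 2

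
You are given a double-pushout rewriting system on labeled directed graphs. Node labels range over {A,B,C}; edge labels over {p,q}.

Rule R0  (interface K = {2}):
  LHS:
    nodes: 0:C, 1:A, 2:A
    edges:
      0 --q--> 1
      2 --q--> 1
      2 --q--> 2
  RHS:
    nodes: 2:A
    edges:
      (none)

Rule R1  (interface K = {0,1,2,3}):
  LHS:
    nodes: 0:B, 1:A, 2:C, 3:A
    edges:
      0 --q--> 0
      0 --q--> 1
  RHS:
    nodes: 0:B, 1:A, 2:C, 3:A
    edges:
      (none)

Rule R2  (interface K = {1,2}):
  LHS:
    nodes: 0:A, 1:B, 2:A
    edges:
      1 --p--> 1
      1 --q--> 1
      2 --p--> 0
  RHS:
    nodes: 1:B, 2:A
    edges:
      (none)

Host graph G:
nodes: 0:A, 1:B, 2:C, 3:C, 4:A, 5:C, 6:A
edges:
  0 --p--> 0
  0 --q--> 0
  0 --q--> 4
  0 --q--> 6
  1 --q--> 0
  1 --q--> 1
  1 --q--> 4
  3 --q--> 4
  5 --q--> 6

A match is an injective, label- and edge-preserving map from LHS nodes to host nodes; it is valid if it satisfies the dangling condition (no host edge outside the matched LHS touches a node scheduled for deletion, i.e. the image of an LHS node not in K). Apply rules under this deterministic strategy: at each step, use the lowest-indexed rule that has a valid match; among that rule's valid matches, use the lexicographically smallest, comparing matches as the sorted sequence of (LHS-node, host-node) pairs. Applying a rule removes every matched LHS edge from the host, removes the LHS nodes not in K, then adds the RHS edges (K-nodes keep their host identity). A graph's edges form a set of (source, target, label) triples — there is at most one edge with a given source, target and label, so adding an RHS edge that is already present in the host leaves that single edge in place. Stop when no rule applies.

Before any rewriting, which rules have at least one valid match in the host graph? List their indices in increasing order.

R0: 1 valid match — {0↦5, 1↦6, 2↦0}
R1: 12 valid matches — {0↦1, 1↦0, 2↦2, 3↦4}, {0↦1, 1↦0, 2↦2, 3↦6}, {0↦1, 1↦0, 2↦3, 3↦4} (+9 more)
R2: no valid match — LHS pattern not found

Answer: [R0,R1]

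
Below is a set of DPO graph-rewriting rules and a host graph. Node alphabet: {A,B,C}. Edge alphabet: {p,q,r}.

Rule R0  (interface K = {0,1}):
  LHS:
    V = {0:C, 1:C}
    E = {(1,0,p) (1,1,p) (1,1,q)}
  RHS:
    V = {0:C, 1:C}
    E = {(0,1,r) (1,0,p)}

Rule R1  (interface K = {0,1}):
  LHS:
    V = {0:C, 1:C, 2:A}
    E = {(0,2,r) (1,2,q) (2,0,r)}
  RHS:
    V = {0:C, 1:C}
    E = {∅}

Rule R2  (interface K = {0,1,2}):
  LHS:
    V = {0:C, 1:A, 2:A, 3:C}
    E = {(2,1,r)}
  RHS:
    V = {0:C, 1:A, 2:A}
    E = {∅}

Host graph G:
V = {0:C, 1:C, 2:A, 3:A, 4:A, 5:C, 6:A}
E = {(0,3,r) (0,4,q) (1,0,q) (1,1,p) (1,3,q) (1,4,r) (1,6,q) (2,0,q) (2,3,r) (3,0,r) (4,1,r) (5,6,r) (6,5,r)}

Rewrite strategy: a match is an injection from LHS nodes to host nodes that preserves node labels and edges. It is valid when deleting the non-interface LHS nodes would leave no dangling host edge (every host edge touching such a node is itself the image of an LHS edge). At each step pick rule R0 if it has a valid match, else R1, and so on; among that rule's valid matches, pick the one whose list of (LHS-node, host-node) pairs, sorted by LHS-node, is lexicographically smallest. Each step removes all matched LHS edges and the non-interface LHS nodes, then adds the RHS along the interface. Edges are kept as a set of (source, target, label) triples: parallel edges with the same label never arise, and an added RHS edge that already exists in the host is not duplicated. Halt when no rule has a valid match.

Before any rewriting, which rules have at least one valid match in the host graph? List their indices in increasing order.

R0: no valid match — LHS pattern not found
R1: 2 valid matches — {0↦1, 1↦0, 2↦4}, {0↦5, 1↦1, 2↦6}
R2: no valid match — 6 raw matches, all fail dangling condition

Answer: [R1]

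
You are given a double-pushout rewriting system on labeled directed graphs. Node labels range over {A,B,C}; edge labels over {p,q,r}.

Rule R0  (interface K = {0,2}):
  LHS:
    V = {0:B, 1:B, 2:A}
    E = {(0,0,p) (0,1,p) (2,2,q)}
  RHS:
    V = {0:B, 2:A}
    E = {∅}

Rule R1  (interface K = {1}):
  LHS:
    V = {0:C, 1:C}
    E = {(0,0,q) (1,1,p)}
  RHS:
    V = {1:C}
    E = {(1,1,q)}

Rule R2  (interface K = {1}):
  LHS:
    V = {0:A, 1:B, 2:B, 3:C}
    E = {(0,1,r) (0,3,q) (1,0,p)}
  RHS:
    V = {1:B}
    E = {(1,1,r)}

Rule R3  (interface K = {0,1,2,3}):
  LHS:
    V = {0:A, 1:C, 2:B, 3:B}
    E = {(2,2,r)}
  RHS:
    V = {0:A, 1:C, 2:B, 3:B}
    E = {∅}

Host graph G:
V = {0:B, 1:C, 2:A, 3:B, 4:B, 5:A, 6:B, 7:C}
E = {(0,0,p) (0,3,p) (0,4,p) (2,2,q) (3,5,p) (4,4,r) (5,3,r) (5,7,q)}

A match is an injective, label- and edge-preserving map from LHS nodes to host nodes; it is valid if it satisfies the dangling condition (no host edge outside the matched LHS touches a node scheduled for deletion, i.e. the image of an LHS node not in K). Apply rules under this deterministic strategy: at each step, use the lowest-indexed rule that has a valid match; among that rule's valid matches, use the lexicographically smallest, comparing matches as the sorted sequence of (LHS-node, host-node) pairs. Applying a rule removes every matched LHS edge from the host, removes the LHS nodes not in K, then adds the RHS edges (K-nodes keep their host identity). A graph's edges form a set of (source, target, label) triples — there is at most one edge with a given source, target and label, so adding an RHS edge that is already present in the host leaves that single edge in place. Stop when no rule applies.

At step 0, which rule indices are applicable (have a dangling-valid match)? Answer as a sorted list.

R0: no valid match — 2 raw matches, all fail dangling condition
R1: no valid match — LHS pattern not found
R2: 1 valid match — {0↦5, 1↦3, 2↦6, 3↦7}
R3: 12 valid matches — {0↦2, 1↦1, 2↦4, 3↦0}, {0↦2, 1↦1, 2↦4, 3↦3}, {0↦2, 1↦1, 2↦4, 3↦6} (+9 more)

Answer: [R2,R3]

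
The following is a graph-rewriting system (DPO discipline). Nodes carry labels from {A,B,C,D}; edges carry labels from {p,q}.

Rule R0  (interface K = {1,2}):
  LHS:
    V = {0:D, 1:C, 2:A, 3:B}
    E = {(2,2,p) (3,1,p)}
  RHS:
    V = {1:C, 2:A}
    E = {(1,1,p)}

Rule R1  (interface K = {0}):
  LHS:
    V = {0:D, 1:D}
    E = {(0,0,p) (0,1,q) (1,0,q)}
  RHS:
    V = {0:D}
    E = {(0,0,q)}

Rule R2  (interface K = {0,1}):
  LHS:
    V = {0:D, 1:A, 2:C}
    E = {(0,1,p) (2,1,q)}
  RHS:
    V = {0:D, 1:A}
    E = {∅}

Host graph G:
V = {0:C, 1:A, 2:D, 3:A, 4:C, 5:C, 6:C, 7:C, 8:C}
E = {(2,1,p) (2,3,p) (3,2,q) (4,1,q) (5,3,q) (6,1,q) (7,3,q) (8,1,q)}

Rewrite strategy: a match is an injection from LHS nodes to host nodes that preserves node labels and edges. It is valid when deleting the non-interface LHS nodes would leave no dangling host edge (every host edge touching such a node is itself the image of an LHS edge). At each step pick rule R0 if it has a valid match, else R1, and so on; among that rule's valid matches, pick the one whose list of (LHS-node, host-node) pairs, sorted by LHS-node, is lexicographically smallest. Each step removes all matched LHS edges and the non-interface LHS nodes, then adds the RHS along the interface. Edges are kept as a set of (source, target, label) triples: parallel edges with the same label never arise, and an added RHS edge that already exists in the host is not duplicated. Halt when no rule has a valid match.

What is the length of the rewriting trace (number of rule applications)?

Answer: 2

Derivation:
initial: |V|=9 |E|=8  E = 2-p->1 2-p->3 3-q->2 4-q->1 5-q->3 6-q->1 7-q->3 8-q->1
step 1: apply R2 at {0↦2, 1↦1, 2↦4}  → |V|=8 |E|=6  E = 2-p->3 3-q->2 5-q->3 6-q->1 7-q->3 8-q->1
step 2: apply R2 at {0↦2, 1↦3, 2↦5}  → |V|=7 |E|=4  E = 3-q->2 6-q->1 7-q->3 8-q->1
final graph: no rule applies after step 2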